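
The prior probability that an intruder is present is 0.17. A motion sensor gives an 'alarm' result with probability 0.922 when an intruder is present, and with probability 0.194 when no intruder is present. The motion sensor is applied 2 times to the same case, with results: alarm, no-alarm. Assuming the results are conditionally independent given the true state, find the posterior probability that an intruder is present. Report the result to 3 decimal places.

Let H be the event that an intruder is present; start with P(H) = 0.17. P('alarm'|H) = 0.922, P('alarm'|¬H) = 0.194.
Update on result 1 ('alarm'): P(H) ← 0.922·0.1700 / (0.922·0.1700 + 0.194·0.8300) = 0.15674/0.31776 = 0.4933.
Update on result 2 ('no-alarm'): P(H) ← 0.078·0.4933 / (0.078·0.4933 + 0.806·0.5067) = 0.038475/0.44690 = 0.0861.

Posterior P(H) ≈ 0.086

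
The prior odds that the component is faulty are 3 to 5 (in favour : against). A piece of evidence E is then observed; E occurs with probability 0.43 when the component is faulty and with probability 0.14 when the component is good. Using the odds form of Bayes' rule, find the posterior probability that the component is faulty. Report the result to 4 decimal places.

Posterior probability ≈ 0.6482

Prior odds = 3/5 = 0.60000.
Likelihood ratio for E = 0.43/0.14 = 3.0714.
Posterior odds = prior odds × LR = 1.8429.
Posterior probability = odds/(1+odds) = 1.8429/2.8429 = 0.6482.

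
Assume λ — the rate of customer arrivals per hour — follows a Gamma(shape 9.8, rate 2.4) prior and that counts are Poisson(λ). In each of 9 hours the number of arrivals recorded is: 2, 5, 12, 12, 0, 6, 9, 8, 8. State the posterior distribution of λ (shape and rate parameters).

Posterior: Gamma(shape=71.8, rate=11.4)

Total count ∑xᵢ = 62 over n = 9 hours.
Gamma is conjugate to the Poisson likelihood: posterior is Gamma(shape = 9.8+62 = 71.8, rate = 2.4+9 = 11.4).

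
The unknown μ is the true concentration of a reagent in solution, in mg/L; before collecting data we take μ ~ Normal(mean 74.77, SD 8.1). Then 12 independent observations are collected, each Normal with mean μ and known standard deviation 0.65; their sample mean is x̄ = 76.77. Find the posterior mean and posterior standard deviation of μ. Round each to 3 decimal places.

Posterior mean ≈ 76.769; posterior SD ≈ 0.188

With known σ, the Normal prior is conjugate. Weight on the data is w = (n/σ²)/(n/σ² + 1/τ₀²) = 28.4024/(28.4024+0.0152416) = 0.99946.
Posterior mean = w·x̄ + (1−w)·μ₀ = 0.99946·76.77 + 0.00053634·74.77 = 76.769. Posterior variance = 1/(28.4024+0.0152416) = 0.0351894, so SD = 0.188.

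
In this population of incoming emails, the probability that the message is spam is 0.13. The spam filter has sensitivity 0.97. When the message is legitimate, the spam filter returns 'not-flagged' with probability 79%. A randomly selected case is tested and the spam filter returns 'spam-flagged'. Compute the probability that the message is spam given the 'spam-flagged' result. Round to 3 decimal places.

Let H be the event that the message is spam. P(H) = 0.13, so P(¬H) = 0.87. With E the 'spam-flagged' result, P(E|H) = 0.97 and P(E|¬H) = 0.21.
P(E) = 0.97·0.13 + 0.21·0.87 = 0.12610 + 0.18270 = 0.30880.
By Bayes' theorem, P(H|E) = 0.12610 / 0.30880 = 0.408.

P(H | E) ≈ 0.408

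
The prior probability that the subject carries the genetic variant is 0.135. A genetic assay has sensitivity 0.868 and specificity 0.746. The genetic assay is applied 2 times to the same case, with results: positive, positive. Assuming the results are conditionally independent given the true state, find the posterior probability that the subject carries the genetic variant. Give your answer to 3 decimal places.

With H the event that the subject carries the genetic variant, the joint likelihood of the observed sequence is P(data|H) = 0.868·0.868 = 0.75342 and P(data|¬H) = 0.254·0.254 = 0.064516.
Bayes: P(H|data) = 0.135·0.75342 / (0.135·0.75342 + 0.865·0.064516) = 0.10171/0.15752 = 0.6457.

Posterior P(H) ≈ 0.646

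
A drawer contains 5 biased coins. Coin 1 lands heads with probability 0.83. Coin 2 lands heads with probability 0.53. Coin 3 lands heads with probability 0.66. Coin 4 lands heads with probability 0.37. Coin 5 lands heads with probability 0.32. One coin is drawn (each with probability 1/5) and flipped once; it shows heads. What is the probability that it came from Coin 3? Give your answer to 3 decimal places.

Tabulate prior·likelihood by source: [1] prior 0.2, lik 0.83, product 0.1660; [2] prior 0.2, lik 0.53, product 0.1060; [3] prior 0.2, lik 0.66, product 0.1320; [4] prior 0.2, lik 0.37, product 0.07400; [5] prior 0.2, lik 0.32, product 0.06400.
Normalizing constant = 0.54200; the posterior for Coin 3 is its product over the sum, 0.1320/0.54200 = 0.244.

Posterior probability ≈ 0.244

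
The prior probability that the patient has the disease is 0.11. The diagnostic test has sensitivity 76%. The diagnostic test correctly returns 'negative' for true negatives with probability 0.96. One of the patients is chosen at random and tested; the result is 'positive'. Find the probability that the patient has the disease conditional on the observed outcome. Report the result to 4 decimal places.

P(H | E) ≈ 0.7013

Let H be the event that the patient has the disease. P(H) = 0.11, so P(¬H) = 0.89. With E the 'positive' result, P(E|H) = 0.76 and P(E|¬H) = 0.04.
P(E) = 0.76·0.11 + 0.04·0.89 = 0.083600 + 0.035600 = 0.11920.
By Bayes' theorem, P(H|E) = 0.083600 / 0.11920 = 0.7013.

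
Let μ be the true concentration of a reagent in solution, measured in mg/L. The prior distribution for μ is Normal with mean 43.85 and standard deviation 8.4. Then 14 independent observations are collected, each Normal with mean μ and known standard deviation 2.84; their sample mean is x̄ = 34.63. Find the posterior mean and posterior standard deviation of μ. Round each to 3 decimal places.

Posterior mean ≈ 34.705; posterior SD ≈ 0.756

With known σ, the Normal prior is conjugate. Weight on the data is w = (n/σ²)/(n/σ² + 1/τ₀²) = 1.73577/(1.73577+0.0141723) = 0.99190.
Posterior mean = w·x̄ + (1−w)·μ₀ = 0.99190·34.63 + 0.0080988·43.85 = 34.705. Posterior variance = 1/(1.73577+0.0141723) = 0.571448, so SD = 0.756.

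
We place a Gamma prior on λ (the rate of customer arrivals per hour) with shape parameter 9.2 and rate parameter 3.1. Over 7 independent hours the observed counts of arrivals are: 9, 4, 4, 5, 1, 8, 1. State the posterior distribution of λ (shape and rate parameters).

Posterior: Gamma(shape=41.2, rate=10.1)

Total count ∑xᵢ = 32 over n = 7 hours.
Gamma is conjugate to the Poisson likelihood: posterior is Gamma(shape = 9.2+32 = 41.2, rate = 3.1+7 = 10.1).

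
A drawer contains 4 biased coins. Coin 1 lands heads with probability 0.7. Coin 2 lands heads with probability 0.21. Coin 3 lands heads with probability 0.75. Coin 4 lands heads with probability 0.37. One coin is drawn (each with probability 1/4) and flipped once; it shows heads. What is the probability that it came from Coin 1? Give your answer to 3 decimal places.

P(heads|C1) = 0.7; P(heads|C2) = 0.21; P(heads|C3) = 0.75; P(heads|C4) = 0.37.
Prior × likelihood for each source: 0.25·0.7=0.1750, 0.25·0.21=0.05250, 0.25·0.75=0.1875, 0.25·0.37=0.09250. Summing gives P(heads) = 0.50750.
P(Coin 1 | heads) = 0.1750 / 0.50750 = 0.345.

Posterior probability ≈ 0.345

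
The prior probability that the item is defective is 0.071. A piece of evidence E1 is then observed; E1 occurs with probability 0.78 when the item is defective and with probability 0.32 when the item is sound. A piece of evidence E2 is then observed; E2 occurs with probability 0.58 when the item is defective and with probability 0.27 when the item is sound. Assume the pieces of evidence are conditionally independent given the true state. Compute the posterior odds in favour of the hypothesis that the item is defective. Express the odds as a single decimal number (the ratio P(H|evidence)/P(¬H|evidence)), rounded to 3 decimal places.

Prior odds = 0.071/(1−0.071) = 0.076426. In log-odds, ln(0.076426) = -2.5714.
Add log likelihood ratios: ln(2.4375) + ln(2.1481) = 1.6556.
Posterior log-odds = -0.91585, so posterior odds = exp(-0.91585) = 0.40018.

Posterior odds ≈ 0.400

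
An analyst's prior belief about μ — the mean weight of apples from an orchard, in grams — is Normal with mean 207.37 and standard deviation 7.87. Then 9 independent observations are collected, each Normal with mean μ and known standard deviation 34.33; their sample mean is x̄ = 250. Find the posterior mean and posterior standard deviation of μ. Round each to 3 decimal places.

Posterior mean ≈ 221.059; posterior SD ≈ 6.484

Prior precision 1/τ₀² = 1/7.87² = 0.0161455; data precision n/σ² = 9/34.33² = 0.00763651.
Posterior precision = 0.0161455 + 0.00763651 = 0.0237820, giving posterior SD = 1/√0.0237820 = 6.484.
Posterior mean = (0.0161455·207.37 + 0.00763651·250) / 0.0237820 = 221.059.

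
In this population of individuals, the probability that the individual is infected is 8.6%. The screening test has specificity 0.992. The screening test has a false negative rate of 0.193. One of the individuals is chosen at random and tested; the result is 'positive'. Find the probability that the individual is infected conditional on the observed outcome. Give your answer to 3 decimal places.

Write H for 'the individual is infected'. Prior odds H:¬H = 0.086/0.914 = 0.094092. For the 'positive' outcome, the likelihood ratio is 0.807/0.008 = 100.88.
Posterior odds = 0.094092 × 100.88 = 9.4915, so P(H|E) = 9.4915/(1+9.4915) = 0.905.

P(H | E) ≈ 0.905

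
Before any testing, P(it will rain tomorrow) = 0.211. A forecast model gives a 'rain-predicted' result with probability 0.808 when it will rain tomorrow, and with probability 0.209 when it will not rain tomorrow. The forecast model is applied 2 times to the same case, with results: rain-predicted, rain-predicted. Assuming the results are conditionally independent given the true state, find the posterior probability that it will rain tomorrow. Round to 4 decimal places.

Let H be the event that it will rain tomorrow; start with P(H) = 0.211. P('rain-predicted'|H) = 0.808, P('rain-predicted'|¬H) = 0.209.
Update on result 1 ('rain-predicted'): P(H) ← 0.808·0.2110 / (0.808·0.2110 + 0.209·0.7890) = 0.17049/0.33539 = 0.5083.
Update on result 2 ('rain-predicted'): P(H) ← 0.808·0.5083 / (0.808·0.5083 + 0.209·0.4917) = 0.41073/0.51349 = 0.7999.

Posterior P(H) ≈ 0.7999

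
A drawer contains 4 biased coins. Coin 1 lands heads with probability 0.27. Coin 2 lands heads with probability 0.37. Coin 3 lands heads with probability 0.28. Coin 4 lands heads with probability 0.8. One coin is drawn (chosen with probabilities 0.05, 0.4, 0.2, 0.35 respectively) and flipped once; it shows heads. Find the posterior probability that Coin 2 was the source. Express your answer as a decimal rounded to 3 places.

P(heads|C1) = 0.27; P(heads|C2) = 0.37; P(heads|C3) = 0.28; P(heads|C4) = 0.8.
Prior × likelihood for each source: 0.05·0.27=0.01350, 0.4·0.37=0.1480, 0.2·0.28=0.05600, 0.35·0.8=0.2800. Summing gives P(heads) = 0.49750.
P(Coin 2 | heads) = 0.1480 / 0.49750 = 0.297.

Posterior probability ≈ 0.297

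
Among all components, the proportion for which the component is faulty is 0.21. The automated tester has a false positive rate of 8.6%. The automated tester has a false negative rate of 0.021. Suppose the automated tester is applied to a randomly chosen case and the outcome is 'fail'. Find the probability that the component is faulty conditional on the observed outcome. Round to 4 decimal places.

P(H | E) ≈ 0.7516

Let H be the event that the component is faulty. P(H) = 0.21, so P(¬H) = 0.79. With E the 'fail' result, P(E|H) = 0.979 and P(E|¬H) = 0.086.
P(E) = 0.979·0.21 + 0.086·0.79 = 0.20559 + 0.067940 = 0.27353.
By Bayes' theorem, P(H|E) = 0.20559 / 0.27353 = 0.7516.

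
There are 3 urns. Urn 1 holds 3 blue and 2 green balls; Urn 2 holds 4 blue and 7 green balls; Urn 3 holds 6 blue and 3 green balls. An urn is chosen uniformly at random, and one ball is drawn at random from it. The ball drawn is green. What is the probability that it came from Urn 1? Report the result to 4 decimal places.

Tabulate prior·likelihood by source: [1] prior 0.333333, lik 0.4, product 0.1333; [2] prior 0.333333, lik 0.6364, product 0.2121; [3] prior 0.333333, lik 0.3333, product 0.1111.
Normalizing constant = 0.45657; the posterior for Urn 1 is its product over the sum, 0.1333/0.45657 = 0.2920.

Posterior probability ≈ 0.2920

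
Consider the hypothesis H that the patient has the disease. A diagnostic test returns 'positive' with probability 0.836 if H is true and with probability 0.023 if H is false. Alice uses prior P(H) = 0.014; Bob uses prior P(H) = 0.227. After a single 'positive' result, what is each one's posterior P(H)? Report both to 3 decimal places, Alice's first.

The likelihood ratio for a 'positive' result is 0.836/0.023 = 36.348.
Alice: prior odds 0.014/0.986 = 0.014199; posterior odds 0.51609; posterior probability 0.340.
Bob: prior odds 0.227/0.773 = 0.29366; posterior odds 10.674; posterior probability 0.914.

Alice: 0.340; Bob: 0.914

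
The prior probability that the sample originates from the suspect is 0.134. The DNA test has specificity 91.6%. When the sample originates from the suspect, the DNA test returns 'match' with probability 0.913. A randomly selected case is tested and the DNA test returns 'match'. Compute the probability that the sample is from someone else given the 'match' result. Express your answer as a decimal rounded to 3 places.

P(¬H | E) ≈ 0.373

Write H for 'the sample originates from the suspect'. Prior odds H:¬H = 0.134/0.866 = 0.15473. For the 'match' outcome, the likelihood ratio is 0.913/0.084 = 10.869.
Posterior odds = 0.15473 × 10.869 = 1.6818, so P(H|E) = 1.6818/(1+1.6818) = 0.627. Then P(¬H|E) = 1 − 0.627 = 0.373.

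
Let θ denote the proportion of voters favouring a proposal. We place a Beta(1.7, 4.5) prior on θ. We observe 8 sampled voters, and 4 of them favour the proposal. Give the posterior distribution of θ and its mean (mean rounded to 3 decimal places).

Posterior: Beta(5.7, 8.5); mean ≈ 0.401

The binomial likelihood is conjugate to the Beta prior: with 4 successes and 4 failures, the posterior is Beta(1.7+4, 4.5+4) = Beta(5.7, 8.5).
Posterior mean = α/(α+β) = 5.7/14.2 = 0.401.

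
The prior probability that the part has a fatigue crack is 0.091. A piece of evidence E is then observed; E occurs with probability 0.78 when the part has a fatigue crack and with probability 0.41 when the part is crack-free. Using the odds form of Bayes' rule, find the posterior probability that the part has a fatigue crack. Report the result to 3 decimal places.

Prior odds = 0.091/(1−0.091) = 0.10011.
Likelihood ratio for E = 0.78/0.41 = 1.9024.
Posterior odds = prior odds × LR = 0.19045.
Posterior probability = odds/(1+odds) = 0.19045/1.1905 = 0.160.

Posterior probability ≈ 0.160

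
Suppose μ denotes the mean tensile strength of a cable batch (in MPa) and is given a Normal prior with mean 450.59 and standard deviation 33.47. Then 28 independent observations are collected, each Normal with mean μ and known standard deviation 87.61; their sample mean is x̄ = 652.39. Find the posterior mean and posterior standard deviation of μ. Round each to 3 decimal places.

With known σ, the Normal prior is conjugate. Weight on the data is w = (n/σ²)/(n/σ² + 1/τ₀²) = 0.00364797/(0.00364797+0.00089267) = 0.80341.
Posterior mean = w·x̄ + (1−w)·μ₀ = 0.80341·652.39 + 0.19659·450.59 = 612.717. Posterior variance = 1/(0.00364797+0.00089267) = 220.234, so SD = 14.840.

Posterior mean ≈ 612.717; posterior SD ≈ 14.840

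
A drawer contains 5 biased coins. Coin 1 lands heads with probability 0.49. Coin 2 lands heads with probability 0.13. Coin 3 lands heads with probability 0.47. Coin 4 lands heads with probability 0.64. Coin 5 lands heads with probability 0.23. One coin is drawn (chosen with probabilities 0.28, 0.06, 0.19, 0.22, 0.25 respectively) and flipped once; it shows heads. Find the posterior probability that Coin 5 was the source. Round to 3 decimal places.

Posterior probability ≈ 0.133

P(heads|C1) = 0.49; P(heads|C2) = 0.13; P(heads|C3) = 0.47; P(heads|C4) = 0.64; P(heads|C5) = 0.23.
Prior × likelihood for each source: 0.28·0.49=0.1372, 0.06·0.13=0.007800, 0.19·0.47=0.08930, 0.22·0.64=0.1408, 0.25·0.23=0.05750. Summing gives P(heads) = 0.43260.
P(Coin 5 | heads) = 0.05750 / 0.43260 = 0.133.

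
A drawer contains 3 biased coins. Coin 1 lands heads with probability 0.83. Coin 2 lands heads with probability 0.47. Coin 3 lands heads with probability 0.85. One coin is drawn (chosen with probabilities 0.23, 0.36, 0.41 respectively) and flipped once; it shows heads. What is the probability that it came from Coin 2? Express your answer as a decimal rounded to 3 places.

P(heads|C1) = 0.83; P(heads|C2) = 0.47; P(heads|C3) = 0.85.
Prior × likelihood for each source: 0.23·0.83=0.1909, 0.36·0.47=0.1692, 0.41·0.85=0.3485. Summing gives P(heads) = 0.70860.
P(Coin 2 | heads) = 0.1692 / 0.70860 = 0.239.

Posterior probability ≈ 0.239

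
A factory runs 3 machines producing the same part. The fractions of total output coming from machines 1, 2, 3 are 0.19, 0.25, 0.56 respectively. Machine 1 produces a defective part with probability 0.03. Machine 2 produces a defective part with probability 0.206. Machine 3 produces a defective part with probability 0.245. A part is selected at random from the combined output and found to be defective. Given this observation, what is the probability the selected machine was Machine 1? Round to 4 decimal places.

Tabulate prior·likelihood by source: [1] prior 0.19, lik 0.03, product 0.005700; [2] prior 0.25, lik 0.206, product 0.05150; [3] prior 0.56, lik 0.245, product 0.1372.
Normalizing constant = 0.19440; the posterior for Machine 1 is its product over the sum, 0.005700/0.19440 = 0.0293.

Posterior probability ≈ 0.0293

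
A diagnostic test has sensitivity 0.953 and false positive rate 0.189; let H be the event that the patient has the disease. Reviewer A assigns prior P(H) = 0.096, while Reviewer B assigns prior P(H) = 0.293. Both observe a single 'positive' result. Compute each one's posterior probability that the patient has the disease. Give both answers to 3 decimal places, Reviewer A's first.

Reviewer A: 0.349; Reviewer B: 0.676

P('+'|H) = 0.953, P('+'|¬H) = 0.189.
Reviewer A: numerator 0.953·0.096 = 0.091488; evidence = 0.091488+0.189·0.904 = 0.26234; posterior = 0.349.
Reviewer B: numerator 0.953·0.293 = 0.27923; evidence = 0.27923+0.189·0.707 = 0.41285; posterior = 0.676.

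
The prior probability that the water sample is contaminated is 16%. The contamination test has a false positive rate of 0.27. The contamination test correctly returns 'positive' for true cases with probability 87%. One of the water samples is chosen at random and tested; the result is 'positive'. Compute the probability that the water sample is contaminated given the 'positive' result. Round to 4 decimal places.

Let H be the event that the water sample is contaminated. P(H) = 0.16, so P(¬H) = 0.84. With E the 'positive' result, P(E|H) = 0.87 and P(E|¬H) = 0.27.
P(E) = 0.87·0.16 + 0.27·0.84 = 0.13920 + 0.22680 = 0.36600.
By Bayes' theorem, P(H|E) = 0.13920 / 0.36600 = 0.3803.

P(H | E) ≈ 0.3803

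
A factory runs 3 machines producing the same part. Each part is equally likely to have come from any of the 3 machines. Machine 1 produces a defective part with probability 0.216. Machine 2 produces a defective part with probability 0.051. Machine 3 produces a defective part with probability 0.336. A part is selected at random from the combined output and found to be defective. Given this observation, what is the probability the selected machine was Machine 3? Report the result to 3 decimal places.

Tabulate prior·likelihood by source: [1] prior 0.333333, lik 0.216, product 0.07200; [2] prior 0.333333, lik 0.051, product 0.01700; [3] prior 0.333333, lik 0.336, product 0.1120.
Normalizing constant = 0.20100; the posterior for Machine 3 is its product over the sum, 0.1120/0.20100 = 0.557.

Posterior probability ≈ 0.557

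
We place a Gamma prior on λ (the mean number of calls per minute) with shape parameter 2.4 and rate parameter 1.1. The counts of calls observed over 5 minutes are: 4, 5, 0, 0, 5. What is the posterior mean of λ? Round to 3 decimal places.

Posterior mean ≈ 2.689

The Poisson likelihood adds the total count to the shape and the number of exposure periods to the rate. Here ∑xᵢ = 14 and n = 5, so shape 2.4→16.4 and rate 1.1→6.1.
E[λ | data] = 16.4/6.1 = 2.689.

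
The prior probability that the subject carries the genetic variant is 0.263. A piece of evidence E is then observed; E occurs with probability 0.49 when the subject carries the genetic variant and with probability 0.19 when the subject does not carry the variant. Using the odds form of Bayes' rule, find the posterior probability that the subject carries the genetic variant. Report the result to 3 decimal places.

Prior odds = 0.263/(1−0.263) = 0.35685.
Likelihood ratio for E = 0.49/0.19 = 2.5789.
Posterior odds = prior odds × LR = 0.92030.
Posterior probability = odds/(1+odds) = 0.92030/1.9203 = 0.479.

Posterior probability ≈ 0.479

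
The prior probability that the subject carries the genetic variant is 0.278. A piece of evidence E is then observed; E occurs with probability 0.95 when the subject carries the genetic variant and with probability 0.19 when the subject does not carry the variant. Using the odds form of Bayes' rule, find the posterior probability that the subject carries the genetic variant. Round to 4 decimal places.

Prior odds = 0.278/(1−0.278) = 0.38504.
Likelihood ratio for E = 0.95/0.19 = 5.0000.
Posterior odds = prior odds × LR = 1.9252.
Posterior probability = odds/(1+odds) = 1.9252/2.9252 = 0.6581.

Posterior probability ≈ 0.6581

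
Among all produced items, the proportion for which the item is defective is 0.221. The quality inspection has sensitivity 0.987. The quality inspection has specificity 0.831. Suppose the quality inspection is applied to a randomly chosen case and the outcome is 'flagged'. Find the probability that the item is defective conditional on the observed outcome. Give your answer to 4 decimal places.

Let H be the event that the item is defective. P(H) = 0.221, so P(¬H) = 0.779. With E the 'flagged' result, P(E|H) = 0.987 and P(E|¬H) = 0.169.
P(E) = 0.987·0.221 + 0.169·0.779 = 0.21813 + 0.13165 = 0.34978.
By Bayes' theorem, P(H|E) = 0.21813 / 0.34978 = 0.6236.

P(H | E) ≈ 0.6236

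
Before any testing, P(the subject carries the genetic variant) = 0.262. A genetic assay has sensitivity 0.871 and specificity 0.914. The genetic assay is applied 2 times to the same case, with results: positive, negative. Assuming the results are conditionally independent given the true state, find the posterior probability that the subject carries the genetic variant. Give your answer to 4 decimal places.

Posterior P(H) ≈ 0.3366

With H the event that the subject carries the genetic variant, the joint likelihood of the observed sequence is P(data|H) = 0.871·0.129 = 0.11236 and P(data|¬H) = 0.086·0.914 = 0.078604.
Bayes: P(H|data) = 0.262·0.11236 / (0.262·0.11236 + 0.738·0.078604) = 0.029438/0.087448 = 0.3366.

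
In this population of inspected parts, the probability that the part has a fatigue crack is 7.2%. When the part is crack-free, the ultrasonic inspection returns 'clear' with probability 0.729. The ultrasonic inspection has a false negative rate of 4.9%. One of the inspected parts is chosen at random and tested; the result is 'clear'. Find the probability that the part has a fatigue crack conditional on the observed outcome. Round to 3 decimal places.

Let H be the event that the part has a fatigue crack. P(H) = 0.072, so P(¬H) = 0.928. With E the 'clear' result, P(E|H) = 0.049 and P(E|¬H) = 0.729.
P(E) = 0.049·0.072 + 0.729·0.928 = 0.0035280 + 0.67651 = 0.68004.
By Bayes' theorem, P(H|E) = 0.0035280 / 0.68004 = 0.005.

P(H | E) ≈ 0.005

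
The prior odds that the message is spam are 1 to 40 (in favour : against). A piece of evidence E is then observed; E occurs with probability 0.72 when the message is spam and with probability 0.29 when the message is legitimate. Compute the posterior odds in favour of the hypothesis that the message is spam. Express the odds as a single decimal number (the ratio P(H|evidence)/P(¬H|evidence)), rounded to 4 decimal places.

Prior odds = 1/40 = 0.025000. In log-odds, ln(0.025000) = -3.6889.
Add log likelihood ratio: ln(2.4828) = 0.90937.
Posterior log-odds = -2.7795, so posterior odds = exp(-2.7795) = 0.062069.

Posterior odds ≈ 0.0621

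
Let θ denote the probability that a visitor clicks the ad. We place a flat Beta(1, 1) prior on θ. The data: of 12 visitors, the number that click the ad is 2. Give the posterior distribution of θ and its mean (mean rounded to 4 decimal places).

Observing 2 successes and 10 failures updates Beta(1, 1) by adding the success and failure counts to the two shape parameters: α = 1+2 = 3, β = 1+10 = 11.
Posterior mean = α/(α+β) = 3/14 = 0.2143.

Posterior: Beta(3, 11); mean ≈ 0.2143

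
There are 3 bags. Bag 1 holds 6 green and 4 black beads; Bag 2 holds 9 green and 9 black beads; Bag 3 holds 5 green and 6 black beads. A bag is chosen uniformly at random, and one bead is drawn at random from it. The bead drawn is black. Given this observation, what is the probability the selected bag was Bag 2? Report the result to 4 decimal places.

Posterior probability ≈ 0.3459

P(black|Bag 1) = 0.4; P(black|Bag 2) = 0.5; P(black|Bag 3) = 0.5455.
Prior × likelihood for each source: 0.333333·0.4=0.1333, 0.333333·0.5=0.1667, 0.333333·0.5455=0.1818. Summing gives P(black) = 0.48182.
P(Bag 2 | black) = 0.1667 / 0.48182 = 0.3459.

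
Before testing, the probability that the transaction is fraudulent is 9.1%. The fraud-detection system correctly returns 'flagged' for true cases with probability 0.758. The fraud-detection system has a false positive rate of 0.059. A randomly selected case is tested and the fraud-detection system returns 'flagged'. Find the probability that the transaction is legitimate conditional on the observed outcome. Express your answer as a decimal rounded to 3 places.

P(¬H | E) ≈ 0.437

Write H for 'the transaction is fraudulent'. Prior odds H:¬H = 0.091/0.909 = 0.10011. For the 'flagged' outcome, the likelihood ratio is 0.758/0.059 = 12.847.
Posterior odds = 0.10011 × 12.847 = 1.2862, so P(H|E) = 1.2862/(1+1.2862) = 0.563. Then P(¬H|E) = 1 − 0.563 = 0.437.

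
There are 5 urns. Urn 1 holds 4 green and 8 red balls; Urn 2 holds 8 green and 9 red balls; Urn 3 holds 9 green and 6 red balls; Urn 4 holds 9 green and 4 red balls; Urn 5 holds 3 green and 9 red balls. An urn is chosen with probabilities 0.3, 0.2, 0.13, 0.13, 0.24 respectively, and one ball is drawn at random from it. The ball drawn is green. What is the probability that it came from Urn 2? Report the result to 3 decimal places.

Posterior probability ≈ 0.223

P(green|Urn 1) = 0.3333; P(green|Urn 2) = 0.4706; P(green|Urn 3) = 0.6; P(green|Urn 4) = 0.6923; P(green|Urn 5) = 0.25.
Prior × likelihood for each source: 0.3·0.3333=0.1000, 0.2·0.4706=0.09412, 0.13·0.6=0.07800, 0.13·0.6923=0.09000, 0.24·0.25=0.06000. Summing gives P(green) = 0.42212.
P(Urn 2 | green) = 0.09412 / 0.42212 = 0.223.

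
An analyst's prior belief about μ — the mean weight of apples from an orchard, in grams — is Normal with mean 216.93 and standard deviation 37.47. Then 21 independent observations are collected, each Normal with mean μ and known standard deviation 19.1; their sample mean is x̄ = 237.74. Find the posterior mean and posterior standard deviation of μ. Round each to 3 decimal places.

Posterior mean ≈ 237.486; posterior SD ≈ 4.142

With known σ, the Normal prior is conjugate. Weight on the data is w = (n/σ²)/(n/σ² + 1/τ₀²) = 0.0575642/(0.0575642+0.00071225) = 0.98778.
Posterior mean = w·x̄ + (1−w)·μ₀ = 0.98778·237.74 + 0.012222·216.93 = 237.486. Posterior variance = 1/(0.0575642+0.00071225) = 17.1596, so SD = 4.142.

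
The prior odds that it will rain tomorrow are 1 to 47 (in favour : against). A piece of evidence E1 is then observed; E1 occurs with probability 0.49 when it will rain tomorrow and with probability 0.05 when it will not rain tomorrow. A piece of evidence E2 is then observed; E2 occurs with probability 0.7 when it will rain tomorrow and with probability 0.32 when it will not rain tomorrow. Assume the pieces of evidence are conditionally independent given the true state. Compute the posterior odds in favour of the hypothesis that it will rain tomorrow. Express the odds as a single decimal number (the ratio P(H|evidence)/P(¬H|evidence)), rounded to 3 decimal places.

Posterior odds ≈ 0.456

Prior odds = 1/47 = 0.021277.
Likelihood ratio for E1 = 0.49/0.05 = 9.8000.
Likelihood ratio for E2 = 0.7/0.32 = 2.1875.
Posterior odds = prior odds × LR₁ × LR₂ = 0.45612.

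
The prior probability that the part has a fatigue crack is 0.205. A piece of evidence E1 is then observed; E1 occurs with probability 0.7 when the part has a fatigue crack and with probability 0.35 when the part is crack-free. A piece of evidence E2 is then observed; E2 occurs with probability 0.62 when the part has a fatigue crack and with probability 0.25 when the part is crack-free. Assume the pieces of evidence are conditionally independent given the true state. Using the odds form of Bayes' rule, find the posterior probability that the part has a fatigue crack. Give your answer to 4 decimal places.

Posterior probability ≈ 0.5612

Prior odds = 0.205/(1−0.205) = 0.25786. In log-odds, ln(0.25786) = -1.3553.
Add log likelihood ratios: ln(2.0000) + ln(2.4800) = 1.6014.
Posterior log-odds = 0.24607, so posterior odds = exp(0.24607) = 1.2790. Converting, P(H|E) = 1.2790/2.2790 = 0.5612.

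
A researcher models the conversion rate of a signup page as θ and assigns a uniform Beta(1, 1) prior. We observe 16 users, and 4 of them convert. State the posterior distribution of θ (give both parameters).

Posterior: Beta(5, 13)

Observing 4 successes and 12 failures updates Beta(1, 1) by adding the success and failure counts to the two shape parameters: α = 1+4 = 5, β = 1+12 = 13.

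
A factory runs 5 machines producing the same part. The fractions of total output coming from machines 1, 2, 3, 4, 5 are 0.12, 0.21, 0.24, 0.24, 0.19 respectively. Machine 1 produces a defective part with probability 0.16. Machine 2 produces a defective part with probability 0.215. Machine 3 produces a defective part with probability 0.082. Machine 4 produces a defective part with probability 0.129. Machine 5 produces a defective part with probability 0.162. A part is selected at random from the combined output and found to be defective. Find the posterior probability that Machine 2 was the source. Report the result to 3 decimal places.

Posterior probability ≈ 0.310

P(defective|M1) = 0.16; P(defective|M2) = 0.215; P(defective|M3) = 0.082; P(defective|M4) = 0.129; P(defective|M5) = 0.162.
Prior × likelihood for each source: 0.12·0.16=0.01920, 0.21·0.215=0.04515, 0.24·0.082=0.01968, 0.24·0.129=0.03096, 0.19·0.162=0.03078. Summing gives P(defective) = 0.14577.
P(Machine 2 | defective) = 0.04515 / 0.14577 = 0.310.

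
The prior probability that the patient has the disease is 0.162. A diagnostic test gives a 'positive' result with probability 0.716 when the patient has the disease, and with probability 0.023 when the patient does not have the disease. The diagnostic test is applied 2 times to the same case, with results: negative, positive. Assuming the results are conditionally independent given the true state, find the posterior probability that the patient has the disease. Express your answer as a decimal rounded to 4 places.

Let H be the event that the patient has the disease; start with P(H) = 0.162. P('positive'|H) = 0.716, P('positive'|¬H) = 0.023.
Update on result 1 ('negative'): P(H) ← 0.284·0.1620 / (0.284·0.1620 + 0.977·0.8380) = 0.046008/0.86473 = 0.0532.
Update on result 2 ('positive'): P(H) ← 0.716·0.0532 / (0.716·0.0532 + 0.023·0.9468) = 0.038095/0.059871 = 0.6363.

Posterior P(H) ≈ 0.6363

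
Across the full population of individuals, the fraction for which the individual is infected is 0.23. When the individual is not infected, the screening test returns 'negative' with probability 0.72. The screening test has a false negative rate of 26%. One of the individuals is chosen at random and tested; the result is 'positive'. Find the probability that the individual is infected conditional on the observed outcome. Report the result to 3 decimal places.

Write H for 'the individual is infected'. Prior odds H:¬H = 0.23/0.77 = 0.29870. For the 'positive' outcome, the likelihood ratio is 0.74/0.28 = 2.6429.
Posterior odds = 0.29870 × 2.6429 = 0.78942, so P(H|E) = 0.78942/(1+0.78942) = 0.441.

P(H | E) ≈ 0.441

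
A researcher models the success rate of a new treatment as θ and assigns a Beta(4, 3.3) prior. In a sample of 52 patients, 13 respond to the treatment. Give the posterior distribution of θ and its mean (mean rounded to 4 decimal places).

Observing 13 successes and 39 failures updates Beta(4, 3.3) by adding the success and failure counts to the two shape parameters: α = 4+13 = 17, β = 3.3+39 = 42.3.
E[θ | data] = 17/(17+42.3) = 0.2867.

Posterior: Beta(17, 42.3); mean ≈ 0.2867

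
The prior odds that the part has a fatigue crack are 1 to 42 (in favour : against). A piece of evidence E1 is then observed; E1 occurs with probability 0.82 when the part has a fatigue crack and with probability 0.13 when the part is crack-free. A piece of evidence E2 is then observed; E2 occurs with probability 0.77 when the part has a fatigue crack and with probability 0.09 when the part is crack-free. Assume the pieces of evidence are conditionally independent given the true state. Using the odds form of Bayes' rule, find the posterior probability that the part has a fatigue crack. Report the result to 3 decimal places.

Posterior probability ≈ 0.562

Prior odds = 1/42 = 0.023810.
Likelihood ratio for E1 = 0.82/0.13 = 6.3077.
Likelihood ratio for E2 = 0.77/0.09 = 8.5556.
Posterior odds = prior odds × LR₁ × LR₂ = 1.2849.
Posterior probability = odds/(1+odds) = 1.2849/2.2849 = 0.562.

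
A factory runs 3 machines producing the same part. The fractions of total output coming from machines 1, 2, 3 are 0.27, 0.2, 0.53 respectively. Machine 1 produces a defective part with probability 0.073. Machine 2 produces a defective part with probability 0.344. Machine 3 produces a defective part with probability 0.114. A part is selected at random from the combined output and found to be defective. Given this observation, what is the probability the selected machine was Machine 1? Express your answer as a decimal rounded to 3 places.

Tabulate prior·likelihood by source: [1] prior 0.27, lik 0.073, product 0.01971; [2] prior 0.2, lik 0.344, product 0.06880; [3] prior 0.53, lik 0.114, product 0.06042.
Normalizing constant = 0.14893; the posterior for Machine 1 is its product over the sum, 0.01971/0.14893 = 0.132.

Posterior probability ≈ 0.132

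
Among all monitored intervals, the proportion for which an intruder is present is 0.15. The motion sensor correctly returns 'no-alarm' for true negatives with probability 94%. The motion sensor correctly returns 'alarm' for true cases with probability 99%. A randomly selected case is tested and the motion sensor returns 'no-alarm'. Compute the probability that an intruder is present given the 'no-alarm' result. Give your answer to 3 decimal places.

Let H be the event that an intruder is present. P(H) = 0.15, so P(¬H) = 0.85. With E the 'no-alarm' result, P(E|H) = 0.01 and P(E|¬H) = 0.94.
P(E) = 0.01·0.15 + 0.94·0.85 = 0.0015000 + 0.79900 = 0.80050.
By Bayes' theorem, P(H|E) = 0.0015000 / 0.80050 = 0.002.

P(H | E) ≈ 0.002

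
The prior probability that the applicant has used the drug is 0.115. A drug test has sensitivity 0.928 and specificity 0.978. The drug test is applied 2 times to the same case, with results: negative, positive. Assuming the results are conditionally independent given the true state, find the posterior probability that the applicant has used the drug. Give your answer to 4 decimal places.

Posterior P(H) ≈ 0.2875

Let H be the event that the applicant has used the drug; start with P(H) = 0.115. P('positive'|H) = 0.928, P('positive'|¬H) = 0.022.
Update on result 1 ('negative'): P(H) ← 0.072·0.1150 / (0.072·0.1150 + 0.978·0.8850) = 0.0082800/0.87381 = 0.0095.
Update on result 2 ('positive'): P(H) ← 0.928·0.0095 / (0.928·0.0095 + 0.022·0.9905) = 0.0087935/0.030585 = 0.2875.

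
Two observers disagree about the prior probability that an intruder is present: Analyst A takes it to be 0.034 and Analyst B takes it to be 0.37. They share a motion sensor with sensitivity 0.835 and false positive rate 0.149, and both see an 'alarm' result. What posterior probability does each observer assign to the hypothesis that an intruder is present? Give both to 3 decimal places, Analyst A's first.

P('+'|H) = 0.835, P('+'|¬H) = 0.149.
Analyst A: numerator 0.835·0.034 = 0.028390; evidence = 0.028390+0.149·0.966 = 0.17232; posterior = 0.165.
Analyst B: numerator 0.835·0.37 = 0.30895; evidence = 0.30895+0.149·0.63 = 0.40282; posterior = 0.767.

Analyst A: 0.165; Analyst B: 0.767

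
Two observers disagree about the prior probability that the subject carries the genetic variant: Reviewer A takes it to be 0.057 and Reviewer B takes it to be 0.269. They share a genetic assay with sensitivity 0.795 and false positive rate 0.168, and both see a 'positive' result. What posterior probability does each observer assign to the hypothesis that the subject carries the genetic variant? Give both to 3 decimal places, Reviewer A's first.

Reviewer A: 0.222; Reviewer B: 0.635

P('+'|H) = 0.795, P('+'|¬H) = 0.168.
Reviewer A: numerator 0.795·0.057 = 0.045315; evidence = 0.045315+0.168·0.943 = 0.20374; posterior = 0.222.
Reviewer B: numerator 0.795·0.269 = 0.21386; evidence = 0.21386+0.168·0.731 = 0.33666; posterior = 0.635.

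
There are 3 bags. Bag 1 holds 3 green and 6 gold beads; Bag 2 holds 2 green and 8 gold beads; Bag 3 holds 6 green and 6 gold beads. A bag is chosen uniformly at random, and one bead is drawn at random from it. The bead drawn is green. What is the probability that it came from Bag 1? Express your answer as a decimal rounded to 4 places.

Posterior probability ≈ 0.3226

P(green|Bag 1) = 0.3333; P(green|Bag 2) = 0.2; P(green|Bag 3) = 0.5.
Prior × likelihood for each source: 0.333333·0.3333=0.1111, 0.333333·0.2=0.06667, 0.333333·0.5=0.1667. Summing gives P(green) = 0.34444.
P(Bag 1 | green) = 0.1111 / 0.34444 = 0.3226.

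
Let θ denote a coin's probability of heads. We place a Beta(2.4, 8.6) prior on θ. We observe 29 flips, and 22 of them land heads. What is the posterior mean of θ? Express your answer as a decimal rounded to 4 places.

Posterior mean ≈ 0.6100

The binomial likelihood is conjugate to the Beta prior: with 22 successes and 7 failures, the posterior is Beta(2.4+22, 8.6+7) = Beta(24.4, 15.6).
Posterior mean = α/(α+β) = 24.4/40 = 0.6100.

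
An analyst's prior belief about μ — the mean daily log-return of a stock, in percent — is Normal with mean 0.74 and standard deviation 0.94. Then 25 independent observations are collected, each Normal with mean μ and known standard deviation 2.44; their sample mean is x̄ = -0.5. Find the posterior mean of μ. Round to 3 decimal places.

Posterior mean ≈ -0.237

Prior precision 1/τ₀² = 1/0.94² = 1.13173; data precision n/σ² = 25/2.44² = 4.19914.
Posterior precision = 1.13173 + 4.19914 = 5.33087.
Posterior mean = (1.13173·0.74 + 4.19914·-0.5) / 5.33087 = -0.237.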